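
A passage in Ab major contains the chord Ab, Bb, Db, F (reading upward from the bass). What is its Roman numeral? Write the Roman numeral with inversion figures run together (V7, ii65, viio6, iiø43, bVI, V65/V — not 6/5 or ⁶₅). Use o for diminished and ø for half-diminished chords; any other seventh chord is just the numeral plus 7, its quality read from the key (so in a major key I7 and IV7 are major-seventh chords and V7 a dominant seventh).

The pitches Bb-Db-F-Ab form a minor seventh chord rooted on Bb.
In Ab major, Bb is the supertonic; the diatonic minor seventh chord there is ii7.
With Ab in the bass the chord is in third inversion, so the figured bass is 42.

ii42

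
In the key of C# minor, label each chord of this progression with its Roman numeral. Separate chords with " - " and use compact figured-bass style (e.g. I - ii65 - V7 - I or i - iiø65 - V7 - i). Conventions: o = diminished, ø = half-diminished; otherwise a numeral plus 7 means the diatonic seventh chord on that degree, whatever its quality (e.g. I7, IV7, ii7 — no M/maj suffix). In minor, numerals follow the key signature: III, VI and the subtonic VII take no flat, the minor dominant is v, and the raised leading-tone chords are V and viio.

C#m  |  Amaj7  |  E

C#m: minor triad on C# = scale degree 1 → i.
Amaj7: major seventh chord on A = scale degree 6 → VI7.
E has root E, degree 3 in C# minor, so III.

i - VI7 - III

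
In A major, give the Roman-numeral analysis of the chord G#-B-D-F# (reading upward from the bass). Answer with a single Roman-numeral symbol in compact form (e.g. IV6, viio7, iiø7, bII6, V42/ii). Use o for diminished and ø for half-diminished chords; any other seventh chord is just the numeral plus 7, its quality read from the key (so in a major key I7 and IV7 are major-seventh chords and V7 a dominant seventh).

Stacked in thirds the chord is G#-B-D-F#: a half-diminished seventh chord on G#.
G# is scale degree 7 in A major, and a half-diminished seventh chord on that degree is written viiø7.

viiø7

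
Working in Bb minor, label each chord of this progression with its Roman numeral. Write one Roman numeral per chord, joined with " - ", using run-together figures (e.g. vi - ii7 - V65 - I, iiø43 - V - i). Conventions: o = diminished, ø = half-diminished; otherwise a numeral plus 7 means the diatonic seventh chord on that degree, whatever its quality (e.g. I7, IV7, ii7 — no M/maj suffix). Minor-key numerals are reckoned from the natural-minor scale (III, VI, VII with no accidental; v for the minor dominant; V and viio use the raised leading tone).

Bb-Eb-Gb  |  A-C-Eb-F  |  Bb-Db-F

iv64 - V65 - i

Bb-Eb-Gb: minor triad on Eb = scale degree 4 → iv64.
A-C-Eb-F: root F is the dominant; dominant seventh chord there is V65.
Bb-Db-F: minor triad on Bb = scale degree 1 → i.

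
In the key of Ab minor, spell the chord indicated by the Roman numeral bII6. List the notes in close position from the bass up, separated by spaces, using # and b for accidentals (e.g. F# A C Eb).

Db Fb Bbb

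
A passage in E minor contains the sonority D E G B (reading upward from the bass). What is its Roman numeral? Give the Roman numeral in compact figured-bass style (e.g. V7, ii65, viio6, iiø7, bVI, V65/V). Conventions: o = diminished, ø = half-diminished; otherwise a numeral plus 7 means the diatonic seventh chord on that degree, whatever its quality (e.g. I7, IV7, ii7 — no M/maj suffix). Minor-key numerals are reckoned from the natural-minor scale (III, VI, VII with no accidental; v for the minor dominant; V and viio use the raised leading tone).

i42

Stacked in thirds the chord is E-G-B-D: a minor seventh chord on E.
In E minor, E is the tonic; the diatonic minor seventh chord there is i7.
With D in the bass the chord is in third inversion, so the figured bass is 42.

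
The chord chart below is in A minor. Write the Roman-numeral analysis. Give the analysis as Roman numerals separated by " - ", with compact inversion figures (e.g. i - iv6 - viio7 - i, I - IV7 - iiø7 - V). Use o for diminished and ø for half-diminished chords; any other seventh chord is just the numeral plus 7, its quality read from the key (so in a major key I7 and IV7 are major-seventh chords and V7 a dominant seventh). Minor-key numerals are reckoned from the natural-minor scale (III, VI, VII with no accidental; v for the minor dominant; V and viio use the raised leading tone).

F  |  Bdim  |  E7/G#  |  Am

VI - iio - V65 - i

F has root F, degree 6 in A minor, so VI.
Bdim: root B is the supertonic; diminished triad there is iio.
E7/G#: root E is the dominant; dominant seventh chord there is V65.
Am: minor triad on A = scale degree 1 → i.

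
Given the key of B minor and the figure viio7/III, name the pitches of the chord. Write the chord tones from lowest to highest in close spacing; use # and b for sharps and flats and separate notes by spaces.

C# E G Bb

viio7/III is a secondary leading-tone chord. The target III is D in B minor; the applied chord is rooted a semitone below, on C#.
Building a fully diminished seventh chord on C# gives C#-E-G-Bb.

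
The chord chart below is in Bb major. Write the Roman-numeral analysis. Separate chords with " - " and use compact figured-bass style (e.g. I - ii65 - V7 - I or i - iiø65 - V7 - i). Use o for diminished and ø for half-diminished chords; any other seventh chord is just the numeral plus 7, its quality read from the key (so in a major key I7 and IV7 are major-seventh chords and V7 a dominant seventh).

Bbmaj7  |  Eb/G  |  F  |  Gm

I7 - IV6 - V - vi

Bbmaj7 has root Bb, degree 1 in Bb major, so I7.
Eb/G: major triad on Eb = scale degree 4 → IV6.
F: root F is the dominant; major triad there is V.
Gm: root G is the submediant; minor triad there is vi.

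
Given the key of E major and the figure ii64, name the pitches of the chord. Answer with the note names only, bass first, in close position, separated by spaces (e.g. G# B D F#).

The numeral's case and figure indicate a minor triad. In E major its root, the second degree, is F#.
That chord is spelled F#-A-C#.
With the 64 figure the chord is in second inversion; from the bass C# upward in close position it reads C#-F#-A.

C# F# A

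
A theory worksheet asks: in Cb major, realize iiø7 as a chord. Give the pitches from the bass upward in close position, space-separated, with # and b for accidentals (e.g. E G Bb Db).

Db Fb Abb Cb

Scale degree 2 in Cb major is Db; here the chord built on it is altered to a half-diminished seventh chord. iiø7 is the half-diminished supertonic seventh, borrowed from the parallel minor.
So the chord is Db-Fb-Abb-Cb, a half-diminished seventh chord.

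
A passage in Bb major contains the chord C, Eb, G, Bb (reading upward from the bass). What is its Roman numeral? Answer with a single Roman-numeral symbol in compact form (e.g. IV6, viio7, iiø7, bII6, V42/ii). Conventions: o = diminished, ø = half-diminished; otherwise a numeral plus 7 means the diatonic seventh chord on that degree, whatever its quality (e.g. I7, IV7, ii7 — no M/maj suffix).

Stacked in thirds the chord is C-Eb-G-Bb: a minor seventh chord on C.
C is scale degree 2 in Bb major, and a minor seventh chord on that degree is written ii7.

ii7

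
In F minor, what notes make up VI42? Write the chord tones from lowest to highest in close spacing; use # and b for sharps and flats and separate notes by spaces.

C Db F Ab

The numeral's case and figure indicate a major seventh chord. In F minor its root, scale degree 6, is Db.
That chord is spelled Db-F-Ab-C.
The figured bass 42 indicates third inversion, placing the seventh (C) in the bass: C-Db-F-Ab.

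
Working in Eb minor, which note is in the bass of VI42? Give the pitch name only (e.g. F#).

VI in Eb minor has root Cb; the chord is Cb-Eb-Gb-Bb.
The figure 42 means third inversion — the seventh is in the bass.

Bb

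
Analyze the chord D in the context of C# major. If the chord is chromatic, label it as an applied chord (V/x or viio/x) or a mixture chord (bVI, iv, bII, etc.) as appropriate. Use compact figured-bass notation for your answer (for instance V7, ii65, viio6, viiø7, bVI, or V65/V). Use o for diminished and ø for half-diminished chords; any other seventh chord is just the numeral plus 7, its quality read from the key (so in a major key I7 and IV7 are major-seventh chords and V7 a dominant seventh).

bII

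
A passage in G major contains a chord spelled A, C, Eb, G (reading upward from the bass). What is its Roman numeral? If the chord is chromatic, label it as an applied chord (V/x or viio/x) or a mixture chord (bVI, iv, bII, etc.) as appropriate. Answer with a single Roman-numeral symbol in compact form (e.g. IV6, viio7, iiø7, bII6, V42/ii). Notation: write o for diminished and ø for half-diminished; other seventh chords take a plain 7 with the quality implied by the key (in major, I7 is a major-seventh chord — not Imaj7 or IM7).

iiø7

The pitches A-C-Eb-G form a half-diminished seventh chord rooted on A.
A is the second degree of G major. This is the half-diminished supertonic seventh, borrowed from the parallel minor.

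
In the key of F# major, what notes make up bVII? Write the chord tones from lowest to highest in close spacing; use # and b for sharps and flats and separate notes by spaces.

bVII is a major triad on the lowered seventh degree (the subtonic), borrowed from the parallel minor. In F# major that root is E.
So the chord is E-G#-B, a major triad.

E G# B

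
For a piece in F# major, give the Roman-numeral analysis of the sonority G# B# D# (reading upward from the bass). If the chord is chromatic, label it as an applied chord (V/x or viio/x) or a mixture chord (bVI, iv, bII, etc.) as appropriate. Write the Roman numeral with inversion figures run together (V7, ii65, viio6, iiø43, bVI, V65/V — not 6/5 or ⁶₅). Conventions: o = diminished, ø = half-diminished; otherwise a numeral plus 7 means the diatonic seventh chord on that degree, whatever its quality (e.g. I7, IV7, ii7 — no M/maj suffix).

V/V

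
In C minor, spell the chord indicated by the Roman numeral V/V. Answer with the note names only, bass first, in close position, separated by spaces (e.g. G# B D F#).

D F# A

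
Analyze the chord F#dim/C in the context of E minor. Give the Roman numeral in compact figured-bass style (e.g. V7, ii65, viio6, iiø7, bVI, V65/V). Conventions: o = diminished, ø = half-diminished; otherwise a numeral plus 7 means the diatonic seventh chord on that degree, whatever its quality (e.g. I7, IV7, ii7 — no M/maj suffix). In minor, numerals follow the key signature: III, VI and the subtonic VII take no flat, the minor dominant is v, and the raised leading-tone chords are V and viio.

Stacked in thirds the chord is F#-A-C: a diminished triad on F#.
In E minor, F# is the supertonic; the diatonic diminished triad there is iio.
With C in the bass the chord is in second inversion, so the figured bass is 64.

iio64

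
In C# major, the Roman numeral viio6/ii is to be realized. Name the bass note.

E#

The applied chord viio6/ii is rooted on C##: C##-E#-G#.
The figure 6 means first inversion — the third is in the bass.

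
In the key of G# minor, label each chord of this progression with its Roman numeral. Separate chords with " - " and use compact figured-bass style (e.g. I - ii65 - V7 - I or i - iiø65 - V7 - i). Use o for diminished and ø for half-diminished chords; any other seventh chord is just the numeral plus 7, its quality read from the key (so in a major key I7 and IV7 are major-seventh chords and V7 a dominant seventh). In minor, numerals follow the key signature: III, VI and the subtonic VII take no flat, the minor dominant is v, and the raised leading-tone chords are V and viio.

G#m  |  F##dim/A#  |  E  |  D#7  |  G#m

G#m: minor triad on G# = scale degree 1 → i.
F##dim/A#: diminished triad on F## = scale degree 7 → viio6.
E has root E, degree 6 in G# minor, so VI.
D#7: dominant seventh chord on D# = scale degree 5 → V7.
G#m has root G#, degree 1 in G# minor, so i.

i - viio6 - VI - V7 - i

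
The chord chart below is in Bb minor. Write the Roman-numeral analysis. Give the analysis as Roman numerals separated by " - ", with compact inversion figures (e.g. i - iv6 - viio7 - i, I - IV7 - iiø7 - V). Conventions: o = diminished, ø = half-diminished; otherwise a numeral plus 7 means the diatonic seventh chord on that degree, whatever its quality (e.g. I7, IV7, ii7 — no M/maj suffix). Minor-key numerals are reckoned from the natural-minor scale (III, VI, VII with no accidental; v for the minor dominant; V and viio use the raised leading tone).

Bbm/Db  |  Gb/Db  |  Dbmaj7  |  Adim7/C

Bbm/Db: root Bb is the tonic; minor triad there is i6.
Gb/Db: major triad on Gb = scale degree 6 → VI64.
Dbmaj7 has root Db, degree 3 in Bb minor, so III7.
Adim7/C has root A, degree 7 in Bb minor, so viio65.

i6 - VI64 - III7 - viio65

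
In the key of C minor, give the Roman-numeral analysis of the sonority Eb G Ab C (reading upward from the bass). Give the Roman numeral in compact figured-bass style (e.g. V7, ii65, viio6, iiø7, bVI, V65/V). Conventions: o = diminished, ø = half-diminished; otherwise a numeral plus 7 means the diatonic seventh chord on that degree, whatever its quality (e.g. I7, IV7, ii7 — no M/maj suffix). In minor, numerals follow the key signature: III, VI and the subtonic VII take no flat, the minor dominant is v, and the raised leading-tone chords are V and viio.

The pitches Ab-C-Eb-G form a major seventh chord rooted on Ab.
In C minor, Ab is the submediant; the diatonic major seventh chord there is VI7.
With Eb in the bass the chord is in second inversion, so the figured bass is 43.

VI43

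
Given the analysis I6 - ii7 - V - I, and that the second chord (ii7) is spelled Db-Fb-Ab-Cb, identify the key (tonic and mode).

The anchor chord is a minor seventh chord on Db, labeled ii7.
Counting down one scale step from Db places the tonic on Cb; a minor seventh chord on degree 2 is diatonic only in major.

Cb major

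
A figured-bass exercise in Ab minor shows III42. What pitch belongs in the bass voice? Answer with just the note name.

Bb

III in Ab minor has root Cb; the chord is Cb-Eb-Gb-Bb.
The figure 42 means third inversion — the seventh is in the bass.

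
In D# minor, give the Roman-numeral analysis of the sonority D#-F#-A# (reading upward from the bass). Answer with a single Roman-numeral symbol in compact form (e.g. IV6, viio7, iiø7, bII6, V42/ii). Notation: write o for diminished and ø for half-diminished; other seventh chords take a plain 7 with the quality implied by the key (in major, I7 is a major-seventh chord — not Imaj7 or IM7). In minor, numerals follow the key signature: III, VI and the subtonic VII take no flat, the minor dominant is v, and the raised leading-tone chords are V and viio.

The pitches D#-F#-A# form a minor triad rooted on D#.
In D# minor, D# is the tonic; the diatonic minor triad there is i.

i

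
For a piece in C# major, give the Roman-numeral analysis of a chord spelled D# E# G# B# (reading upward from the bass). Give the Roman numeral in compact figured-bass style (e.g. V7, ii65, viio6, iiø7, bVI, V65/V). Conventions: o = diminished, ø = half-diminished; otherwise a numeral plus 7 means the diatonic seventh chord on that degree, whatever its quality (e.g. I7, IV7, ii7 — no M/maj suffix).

iii42

The pitches E#-G#-B#-D# form a minor seventh chord rooted on E#.
E# is scale degree 3 in C# major, and a minor seventh chord on that degree is written iii7.
With D# in the bass the chord is in third inversion, so the figured bass is 42.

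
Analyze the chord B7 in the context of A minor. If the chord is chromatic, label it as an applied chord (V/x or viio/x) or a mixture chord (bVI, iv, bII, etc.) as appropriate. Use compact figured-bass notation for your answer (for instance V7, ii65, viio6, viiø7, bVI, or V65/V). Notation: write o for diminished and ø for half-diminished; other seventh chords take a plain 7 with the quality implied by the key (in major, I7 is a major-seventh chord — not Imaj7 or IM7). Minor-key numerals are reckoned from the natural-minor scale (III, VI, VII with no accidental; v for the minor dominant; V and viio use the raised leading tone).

Stacked in thirds the chord is B-D#-F#-A: a dominant seventh chord on B.
B is not a diatonic chord root with this quality in A minor, but it lies a perfect fifth above E (V), so the chord functions as an applied dominant of V.

V7/V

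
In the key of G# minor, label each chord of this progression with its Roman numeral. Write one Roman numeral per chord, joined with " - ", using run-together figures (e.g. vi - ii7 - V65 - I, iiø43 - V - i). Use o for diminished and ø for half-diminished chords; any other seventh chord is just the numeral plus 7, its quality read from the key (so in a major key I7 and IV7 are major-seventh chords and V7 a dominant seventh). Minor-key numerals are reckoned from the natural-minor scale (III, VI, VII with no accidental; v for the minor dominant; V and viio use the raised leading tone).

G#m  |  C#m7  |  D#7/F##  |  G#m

i - iv7 - V65 - i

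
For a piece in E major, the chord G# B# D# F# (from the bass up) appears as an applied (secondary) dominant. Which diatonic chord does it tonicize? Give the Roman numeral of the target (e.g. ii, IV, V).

vi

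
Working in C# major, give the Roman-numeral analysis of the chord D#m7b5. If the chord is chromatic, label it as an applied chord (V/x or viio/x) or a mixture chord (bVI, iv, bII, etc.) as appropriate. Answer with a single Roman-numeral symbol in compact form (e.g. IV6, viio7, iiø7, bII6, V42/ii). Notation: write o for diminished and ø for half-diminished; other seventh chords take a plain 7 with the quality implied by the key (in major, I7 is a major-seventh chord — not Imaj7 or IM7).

The pitches D#-F#-A-C# form a half-diminished seventh chord rooted on D#.
D# is the second degree of C# major. This is the half-diminished supertonic seventh, borrowed from the parallel minor.

iiø7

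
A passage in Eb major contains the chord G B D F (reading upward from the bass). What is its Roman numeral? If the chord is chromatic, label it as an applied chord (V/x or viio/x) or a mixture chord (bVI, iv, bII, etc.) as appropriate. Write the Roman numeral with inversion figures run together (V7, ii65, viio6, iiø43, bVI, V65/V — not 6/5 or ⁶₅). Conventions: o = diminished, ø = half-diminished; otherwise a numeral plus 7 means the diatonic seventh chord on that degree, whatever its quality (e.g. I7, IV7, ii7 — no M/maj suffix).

The pitches G-B-D-F form a dominant seventh chord rooted on G.
G is not a diatonic chord root with this quality in Eb major, but it lies a perfect fifth above C (vi), so the chord functions as an applied dominant of vi.

V7/vi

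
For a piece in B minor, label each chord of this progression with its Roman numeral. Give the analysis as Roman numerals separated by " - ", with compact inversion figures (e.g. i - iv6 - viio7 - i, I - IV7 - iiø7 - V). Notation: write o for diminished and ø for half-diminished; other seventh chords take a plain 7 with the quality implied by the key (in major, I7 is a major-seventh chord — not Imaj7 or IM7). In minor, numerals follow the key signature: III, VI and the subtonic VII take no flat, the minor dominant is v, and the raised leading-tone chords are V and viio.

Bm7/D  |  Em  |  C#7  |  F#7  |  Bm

i65 - iv - V7/V - V7 - i

Bm7/D has root B, degree 1 in B minor, so i65.
Em: minor triad on E = scale degree 4 → iv.
C#7: a dominant seventh chord on C#, the applied dominant of V → V7/V.
F#7: root F# is the dominant; dominant seventh chord there is V7.
Bm: minor triad on B = scale degree 1 → i.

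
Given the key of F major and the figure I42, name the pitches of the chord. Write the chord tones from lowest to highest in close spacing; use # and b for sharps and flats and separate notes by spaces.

In F major, the tonic is F, and the diatonic chord built there is a major seventh chord.
Stacking thirds from F gives F-A-C-E.
With the 42 figure the chord is in third inversion; from the bass E upward in close position it reads E-F-A-C.

E F A C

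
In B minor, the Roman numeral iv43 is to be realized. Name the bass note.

iv in B minor has root E; the chord is E-G-B-D.
The figure 43 means second inversion — the fifth is in the bass.

B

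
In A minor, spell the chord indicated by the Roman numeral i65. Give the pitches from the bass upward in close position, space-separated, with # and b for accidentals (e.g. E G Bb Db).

In A minor, the first degree is A, and the diatonic chord built there is a minor seventh chord.
Stacking thirds from A gives A-C-E-G.
With the 65 figure the chord is in first inversion; from the bass C upward in close position it reads C-E-G-A.

C E G A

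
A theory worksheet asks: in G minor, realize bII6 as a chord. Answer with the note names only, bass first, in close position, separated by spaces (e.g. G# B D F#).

bII6 is the Neapolitan sixth — a major triad on the lowered second degree, here in its customary first inversion. In G minor that root is Ab.
So the chord is Ab-C-Eb, a major triad.
With the 6 figure the chord is in first inversion; from the bass C upward in close position it reads C-Eb-Ab.

C Eb Ab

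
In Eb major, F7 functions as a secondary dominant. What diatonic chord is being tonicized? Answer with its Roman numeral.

The chord is a dominant seventh chord on F.
A dominant resolves down a perfect fifth: F → Bb. In Eb major, Bb is scale degree 5, i.e. V.

V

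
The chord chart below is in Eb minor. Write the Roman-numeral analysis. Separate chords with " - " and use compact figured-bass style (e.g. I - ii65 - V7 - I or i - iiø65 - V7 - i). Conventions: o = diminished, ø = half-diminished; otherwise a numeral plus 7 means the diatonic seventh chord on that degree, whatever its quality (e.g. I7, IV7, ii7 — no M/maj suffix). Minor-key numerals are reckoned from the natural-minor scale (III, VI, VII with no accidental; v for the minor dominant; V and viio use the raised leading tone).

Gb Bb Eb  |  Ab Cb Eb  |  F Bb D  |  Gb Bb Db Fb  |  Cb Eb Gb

Gb-Bb-Eb: root Eb is the tonic; minor triad there is i6.
Ab-Cb-Eb: root Ab is the subdominant; minor triad there is iv.
F-Bb-D has root Bb, degree 5 in Eb minor, so V64.
Gb-Bb-Db-Fb: chromatic; Gb is V of VI, so V7/VI.
Cb-Eb-Gb has root Cb, degree 6 in Eb minor, so VI.

i6 - iv - V64 - V7/VI - VI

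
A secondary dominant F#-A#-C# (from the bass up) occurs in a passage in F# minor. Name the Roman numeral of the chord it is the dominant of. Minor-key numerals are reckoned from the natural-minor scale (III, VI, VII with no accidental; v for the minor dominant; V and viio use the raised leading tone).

The chord is a major triad on F#.
A dominant resolves down a perfect fifth: F# → B. In F# minor, B is scale degree 4, i.e. iv.

iv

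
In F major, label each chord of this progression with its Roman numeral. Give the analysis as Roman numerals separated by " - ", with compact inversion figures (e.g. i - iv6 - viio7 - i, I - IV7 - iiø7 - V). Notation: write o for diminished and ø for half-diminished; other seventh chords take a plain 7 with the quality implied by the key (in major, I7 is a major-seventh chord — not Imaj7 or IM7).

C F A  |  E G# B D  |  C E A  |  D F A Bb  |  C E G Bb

C-F-A has root F, degree 1 in F major, so I64.
E-G#-B-D is the secondary dominant of iii (dominant seventh chord on E): V7/iii.
C-E-A: root A is the mediant; minor triad there is iii6.
D-F-A-Bb has root Bb, degree 4 in F major, so IV65.
C-E-G-Bb: dominant seventh chord on C = scale degree 5 → V7.

I64 - V7/iii - iii6 - IV65 - V7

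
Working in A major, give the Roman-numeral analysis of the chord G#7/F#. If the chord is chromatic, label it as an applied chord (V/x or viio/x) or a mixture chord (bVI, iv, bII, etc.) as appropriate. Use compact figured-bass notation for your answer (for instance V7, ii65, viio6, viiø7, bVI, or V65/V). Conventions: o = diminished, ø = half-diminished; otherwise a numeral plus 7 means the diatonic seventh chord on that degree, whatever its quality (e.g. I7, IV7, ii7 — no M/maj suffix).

V42/iii

Stacked in thirds the chord is G#-B#-D#-F#: a dominant seventh chord on G#.
G# is not a diatonic chord root with this quality in A major, but it lies a perfect fifth above C# (iii), so the chord functions as an applied dominant of iii.
With F# in the bass the chord is in third inversion, so the figured bass is 42.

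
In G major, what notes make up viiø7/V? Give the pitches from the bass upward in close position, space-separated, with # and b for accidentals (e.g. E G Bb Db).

C# E G B

The slash marks an applied leading-tone chord: viio of V. In G major, V is D, so the leading tone to it is C#, a half step below.
Building a half-diminished seventh chord on C# gives C#-E-G-B.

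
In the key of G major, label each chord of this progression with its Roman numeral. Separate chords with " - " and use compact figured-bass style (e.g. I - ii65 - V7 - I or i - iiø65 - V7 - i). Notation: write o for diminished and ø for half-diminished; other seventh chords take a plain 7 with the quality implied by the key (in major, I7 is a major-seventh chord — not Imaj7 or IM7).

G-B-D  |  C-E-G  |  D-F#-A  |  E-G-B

I - IV - V - vi

G-B-D has root G, degree 1 in G major, so I.
C-E-G: major triad on C = scale degree 4 → IV.
D-F#-A has root D, degree 5 in G major, so V.
E-G-B has root E, degree 6 in G major, so vi.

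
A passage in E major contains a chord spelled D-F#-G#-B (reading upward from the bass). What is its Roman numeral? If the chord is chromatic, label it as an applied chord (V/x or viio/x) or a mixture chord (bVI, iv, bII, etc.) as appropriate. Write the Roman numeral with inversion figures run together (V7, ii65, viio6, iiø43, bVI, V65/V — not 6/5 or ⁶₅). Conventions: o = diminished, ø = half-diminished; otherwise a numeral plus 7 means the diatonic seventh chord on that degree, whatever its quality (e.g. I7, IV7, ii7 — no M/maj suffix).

viiø43/IV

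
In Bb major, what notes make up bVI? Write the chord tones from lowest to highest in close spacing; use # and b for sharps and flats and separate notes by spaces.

bVI is a major triad on the lowered sixth degree, borrowed from the parallel minor. In Bb major that root is Gb.
So the chord is Gb-Bb-Db, a major triad.

Gb Bb Db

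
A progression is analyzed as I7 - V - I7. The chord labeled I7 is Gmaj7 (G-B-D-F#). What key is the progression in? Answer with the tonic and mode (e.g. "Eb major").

G major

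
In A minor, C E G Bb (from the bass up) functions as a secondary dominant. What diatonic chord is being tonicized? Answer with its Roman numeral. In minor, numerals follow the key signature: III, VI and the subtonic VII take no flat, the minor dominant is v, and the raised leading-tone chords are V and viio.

The chord is a dominant seventh chord on C.
A dominant resolves down a perfect fifth: C → F. In A minor, F is scale degree 6, i.e. VI.

VI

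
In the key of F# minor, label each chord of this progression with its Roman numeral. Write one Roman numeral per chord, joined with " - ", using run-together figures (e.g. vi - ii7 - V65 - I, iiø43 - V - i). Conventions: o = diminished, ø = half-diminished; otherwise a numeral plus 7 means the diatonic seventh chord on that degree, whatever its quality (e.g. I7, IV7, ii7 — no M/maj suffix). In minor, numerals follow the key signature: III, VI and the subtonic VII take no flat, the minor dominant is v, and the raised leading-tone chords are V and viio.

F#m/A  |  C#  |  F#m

i6 - V - i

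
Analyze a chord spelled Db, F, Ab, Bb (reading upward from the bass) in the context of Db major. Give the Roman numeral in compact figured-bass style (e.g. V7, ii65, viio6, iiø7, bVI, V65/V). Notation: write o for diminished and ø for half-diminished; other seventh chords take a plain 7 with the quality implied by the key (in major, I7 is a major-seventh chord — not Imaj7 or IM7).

vi65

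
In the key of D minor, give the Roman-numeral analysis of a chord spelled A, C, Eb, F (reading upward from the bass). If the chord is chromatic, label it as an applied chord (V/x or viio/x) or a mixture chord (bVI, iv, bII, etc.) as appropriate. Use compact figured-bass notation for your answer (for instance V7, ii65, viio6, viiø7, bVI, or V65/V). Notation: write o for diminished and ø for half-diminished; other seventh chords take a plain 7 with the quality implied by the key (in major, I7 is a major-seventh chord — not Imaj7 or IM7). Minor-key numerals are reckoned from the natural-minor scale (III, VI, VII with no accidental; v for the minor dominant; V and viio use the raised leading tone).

V65/VI

The pitches F-A-C-Eb form a dominant seventh chord rooted on F.
F is not a diatonic chord root with this quality in D minor, but it lies a perfect fifth above Bb (VI), so the chord functions as an applied dominant of VI.
With A in the bass the chord is in first inversion, so the figured bass is 65.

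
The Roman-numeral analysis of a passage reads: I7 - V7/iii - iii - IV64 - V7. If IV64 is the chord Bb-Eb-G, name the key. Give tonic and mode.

Bb major

IV64 is given as Bb-Eb-G — a major triad with root Eb.
If Eb is scale degree 4 and the mode makes that degree carry a major triad, the tonic is Bb and the mode is major.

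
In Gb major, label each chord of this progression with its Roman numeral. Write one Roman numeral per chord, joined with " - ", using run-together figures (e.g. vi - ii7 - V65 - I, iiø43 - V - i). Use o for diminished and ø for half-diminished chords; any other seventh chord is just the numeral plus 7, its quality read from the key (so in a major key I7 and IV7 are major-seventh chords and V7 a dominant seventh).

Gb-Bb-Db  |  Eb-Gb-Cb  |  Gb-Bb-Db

Gb-Bb-Db: root Gb is the tonic; major triad there is I.
Eb-Gb-Cb: major triad on Cb = scale degree 4 → IV6.
Gb-Bb-Db: root Gb is the tonic; major triad there is I.

I - IV6 - I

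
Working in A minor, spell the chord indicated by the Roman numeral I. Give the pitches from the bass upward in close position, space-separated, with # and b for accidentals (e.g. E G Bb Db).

Scale degree 1 in A minor is A; here the chord built on it is altered to a major triad. I is the major tonic (Picardy third), borrowed from the parallel major.
So the chord is A-C#-E, a major triad.

A C# E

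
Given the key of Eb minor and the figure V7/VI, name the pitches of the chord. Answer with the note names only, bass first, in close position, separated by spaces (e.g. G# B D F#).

V7/VI is a secondary dominant — the dominant seventh of VI. VI in Eb minor is Cb, so the applied chord's root is Gb, a perfect fifth above.
Building a dominant seventh chord on Gb gives Gb-Bb-Db-Fb.

Gb Bb Db Fb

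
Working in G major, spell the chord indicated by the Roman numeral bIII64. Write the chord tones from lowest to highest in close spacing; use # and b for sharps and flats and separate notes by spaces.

F Bb D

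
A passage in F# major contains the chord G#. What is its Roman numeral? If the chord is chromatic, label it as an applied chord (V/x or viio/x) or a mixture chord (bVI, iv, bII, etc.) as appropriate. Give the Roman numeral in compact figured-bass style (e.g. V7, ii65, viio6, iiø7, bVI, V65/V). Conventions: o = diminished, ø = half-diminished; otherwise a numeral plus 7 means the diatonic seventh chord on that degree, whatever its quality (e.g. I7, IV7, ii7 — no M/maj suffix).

The pitches G#-B#-D# form a major triad rooted on G#.
G# is not a diatonic chord root with this quality in F# major, but it lies a perfect fifth above C# (V), so the chord functions as an applied dominant of V.

V/V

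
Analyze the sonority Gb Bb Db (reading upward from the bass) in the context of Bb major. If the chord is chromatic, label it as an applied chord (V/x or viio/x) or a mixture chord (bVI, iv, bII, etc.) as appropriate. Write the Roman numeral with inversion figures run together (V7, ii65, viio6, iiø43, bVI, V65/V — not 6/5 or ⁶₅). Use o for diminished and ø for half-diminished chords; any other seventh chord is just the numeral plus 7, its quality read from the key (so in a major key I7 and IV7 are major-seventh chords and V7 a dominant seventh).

bVI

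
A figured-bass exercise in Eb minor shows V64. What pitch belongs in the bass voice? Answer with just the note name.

V in Eb minor has root Bb; the chord is Bb-D-F.
The figure 64 means second inversion — the fifth is in the bass.

F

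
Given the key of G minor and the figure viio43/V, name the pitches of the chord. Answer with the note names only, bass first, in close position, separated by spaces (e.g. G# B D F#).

G Bb C# E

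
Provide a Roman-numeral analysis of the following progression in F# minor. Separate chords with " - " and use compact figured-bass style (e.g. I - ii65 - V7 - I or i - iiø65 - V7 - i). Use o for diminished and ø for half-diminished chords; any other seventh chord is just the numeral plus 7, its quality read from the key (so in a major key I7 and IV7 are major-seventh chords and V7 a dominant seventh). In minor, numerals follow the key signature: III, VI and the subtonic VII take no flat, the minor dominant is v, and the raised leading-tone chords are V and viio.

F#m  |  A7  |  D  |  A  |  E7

F#m: root F# is the tonic; minor triad there is i.
A7: a dominant seventh chord on A, the applied dominant of VI → V7/VI.
D: major triad on D = scale degree 6 → VI.
A: root A is the mediant; major triad there is III.
E7: dominant seventh chord on E = scale degree 7 → VII7.

i - V7/VI - VI - III - VII7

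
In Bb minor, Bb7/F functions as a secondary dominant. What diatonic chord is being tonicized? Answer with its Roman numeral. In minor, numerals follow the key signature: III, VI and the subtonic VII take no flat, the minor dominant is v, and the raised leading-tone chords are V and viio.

iv

The chord is a dominant seventh chord on Bb.
A dominant resolves down a perfect fifth: Bb → Eb. In Bb minor, Eb is scale degree 4, i.e. iv.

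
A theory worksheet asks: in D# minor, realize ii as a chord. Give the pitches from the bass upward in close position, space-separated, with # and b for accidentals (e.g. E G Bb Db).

ii is the minor supertonic, borrowed from the parallel major (the Dorian ii). In D# minor that root is E#.
So the chord is E#-G#-B#.

E# G# B#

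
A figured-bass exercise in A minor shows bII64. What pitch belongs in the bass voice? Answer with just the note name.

bII in A minor has root Bb; the chord is Bb-D-F.
The figure 64 means second inversion — the fifth is in the bass.

F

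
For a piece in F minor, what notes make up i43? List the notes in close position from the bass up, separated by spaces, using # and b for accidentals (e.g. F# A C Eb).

In F minor, the tonic is F, and the diatonic chord built there is a minor seventh chord.
That chord is spelled F-Ab-C-Eb.
With the 43 figure the chord is in second inversion; from the bass C upward in close position it reads C-Eb-F-Ab.

C Eb F Ab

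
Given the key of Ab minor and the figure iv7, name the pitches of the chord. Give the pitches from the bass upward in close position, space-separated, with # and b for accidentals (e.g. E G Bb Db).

The numeral's case and figure indicate a minor seventh chord. In Ab minor its root, the fourth degree, is Db.
Stacking thirds from Db gives Db-Fb-Ab-Cb.

Db Fb Ab Cb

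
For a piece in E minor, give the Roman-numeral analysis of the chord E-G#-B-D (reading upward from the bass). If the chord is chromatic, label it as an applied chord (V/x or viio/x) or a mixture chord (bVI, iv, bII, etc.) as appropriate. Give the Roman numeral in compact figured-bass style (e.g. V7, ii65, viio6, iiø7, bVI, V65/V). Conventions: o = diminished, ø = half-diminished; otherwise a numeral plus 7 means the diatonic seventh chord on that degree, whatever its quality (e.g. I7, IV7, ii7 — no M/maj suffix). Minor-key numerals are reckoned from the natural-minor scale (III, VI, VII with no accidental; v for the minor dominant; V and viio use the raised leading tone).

V7/iv

The pitches E-G#-B-D form a dominant seventh chord rooted on E.
E is not a diatonic chord root with this quality in E minor, but it lies a perfect fifth above A (iv), so the chord functions as an applied dominant of iv.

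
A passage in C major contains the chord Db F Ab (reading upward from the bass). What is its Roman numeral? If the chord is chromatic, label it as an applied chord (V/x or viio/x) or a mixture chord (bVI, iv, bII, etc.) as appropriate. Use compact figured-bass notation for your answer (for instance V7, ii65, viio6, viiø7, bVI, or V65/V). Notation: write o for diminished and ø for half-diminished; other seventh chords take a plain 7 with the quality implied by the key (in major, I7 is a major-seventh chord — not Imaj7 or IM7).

Stacked in thirds the chord is Db-F-Ab: a major triad on Db.
Db is the lowered second degree of C major (diatonic 2 would be D). This is the Neapolitan chord — a major triad on the lowered second degree.

bII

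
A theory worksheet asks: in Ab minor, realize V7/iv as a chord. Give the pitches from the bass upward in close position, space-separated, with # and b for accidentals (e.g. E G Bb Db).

The slash means an applied dominant: we want the dominant of iv. In Ab minor, iv is Db minor, and its dominant is built on Ab.
Building a dominant seventh chord on Ab gives Ab-C-Eb-Gb.

Ab C Eb Gb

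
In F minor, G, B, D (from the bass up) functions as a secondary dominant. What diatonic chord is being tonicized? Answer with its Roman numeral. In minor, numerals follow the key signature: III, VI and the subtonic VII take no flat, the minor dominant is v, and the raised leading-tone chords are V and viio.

V

The chord is a major triad on G.
A dominant resolves down a perfect fifth: G → C. In F minor, C is scale degree 5, i.e. V.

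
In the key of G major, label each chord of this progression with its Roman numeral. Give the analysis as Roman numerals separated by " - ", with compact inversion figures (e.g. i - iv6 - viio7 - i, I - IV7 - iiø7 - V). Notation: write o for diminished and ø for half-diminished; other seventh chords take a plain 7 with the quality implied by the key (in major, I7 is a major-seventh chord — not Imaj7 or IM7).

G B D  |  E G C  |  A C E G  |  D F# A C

I - IV6 - ii7 - V7

G-B-D has root G, degree 1 in G major, so I.
E-G-C: root C is the subdominant; major triad there is IV6.
A-C-E-G: root A is the supertonic; minor seventh chord there is ii7.
D-F#-A-C: root D is the dominant; dominant seventh chord there is V7.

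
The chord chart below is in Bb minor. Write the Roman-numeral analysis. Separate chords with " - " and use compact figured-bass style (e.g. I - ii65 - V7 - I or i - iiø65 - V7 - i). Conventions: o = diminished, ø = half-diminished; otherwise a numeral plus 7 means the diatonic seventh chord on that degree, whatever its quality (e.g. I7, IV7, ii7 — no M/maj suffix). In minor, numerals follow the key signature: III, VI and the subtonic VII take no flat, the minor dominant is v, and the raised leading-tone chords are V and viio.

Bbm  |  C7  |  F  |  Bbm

i - V7/V - V - i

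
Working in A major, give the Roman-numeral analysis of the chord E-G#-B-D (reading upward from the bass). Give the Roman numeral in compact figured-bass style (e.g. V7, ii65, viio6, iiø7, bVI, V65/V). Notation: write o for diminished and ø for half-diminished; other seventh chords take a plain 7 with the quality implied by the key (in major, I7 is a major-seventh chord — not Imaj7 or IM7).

V7

Stacked in thirds the chord is E-G#-B-D: a dominant seventh chord on E.
E is scale degree 5 in A major, and a dominant seventh chord on that degree is written V7.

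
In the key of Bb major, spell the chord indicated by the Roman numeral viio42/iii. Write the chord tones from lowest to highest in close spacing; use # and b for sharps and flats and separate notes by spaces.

Bb C# E G

The slash marks an applied leading-tone chord: viio of iii. In Bb major, iii is D, so the leading tone to it is C#, a half step below.
Building a fully diminished seventh chord on C# gives C#-E-G-Bb.
The figured bass 42 indicates third inversion, placing the seventh (Bb) in the bass: Bb-C#-E-G.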